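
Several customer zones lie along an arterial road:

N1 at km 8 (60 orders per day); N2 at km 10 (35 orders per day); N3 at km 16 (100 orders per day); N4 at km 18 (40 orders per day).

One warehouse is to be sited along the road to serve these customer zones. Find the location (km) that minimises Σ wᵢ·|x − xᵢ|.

x = 16

For a sum of weighted absolute distances on a line, the optimum is the weighted median (not the mean). Total weight W = 235; half-weight = 117.5.
Sort by position and accumulate weight:
  km 8 (N1, w=60) → cum 60
  km 10 (N2, w=35) → cum 95
  km 16 (N3, w=100) → cum 195  ≥ 117.5 → median here
  km 18 (N4, w=40) → cum 235
Optimal location: km 16.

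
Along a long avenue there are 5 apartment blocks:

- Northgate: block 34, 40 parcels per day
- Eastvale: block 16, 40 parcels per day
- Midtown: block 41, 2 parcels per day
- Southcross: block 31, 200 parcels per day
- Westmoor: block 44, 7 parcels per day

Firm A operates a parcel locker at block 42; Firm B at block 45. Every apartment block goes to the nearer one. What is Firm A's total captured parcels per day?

282

The indifferent point is the midpoint (42+45)/2 = 43.5; apartment blocks left of it (closer to Firm A at 42) go to Firm A, those right go to Firm B.
  Eastvale at 16 (w=40) → Firm A
  Southcross at 31 (w=200) → Firm A
  Northgate at 34 (w=40) → Firm A
  Midtown at 41 (w=2) → Firm A
  Westmoor at 44 (w=7) → Firm B
Firm A captures 282; Firm B captures 7.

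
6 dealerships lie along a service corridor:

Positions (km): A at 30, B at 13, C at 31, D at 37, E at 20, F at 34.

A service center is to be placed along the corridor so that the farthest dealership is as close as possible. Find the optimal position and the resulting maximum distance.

The 1-center on a line is the midpoint of the two extreme points: leftmost at 13, rightmost at 37.
Optimal location = (13 + 37)/2 = 25; maximum distance = (37 − 13)/2 = 12.

location 25, max distance 12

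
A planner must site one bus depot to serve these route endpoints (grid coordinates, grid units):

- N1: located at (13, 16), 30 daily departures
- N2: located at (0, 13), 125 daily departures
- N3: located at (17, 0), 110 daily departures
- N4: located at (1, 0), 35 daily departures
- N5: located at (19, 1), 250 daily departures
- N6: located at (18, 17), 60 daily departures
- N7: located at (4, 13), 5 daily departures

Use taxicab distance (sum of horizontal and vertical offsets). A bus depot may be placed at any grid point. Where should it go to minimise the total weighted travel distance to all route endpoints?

Manhattan distance separates: Σwᵢ(|x−xᵢ|+|y−yᵢ|) = Σwᵢ|x−xᵢ| + Σwᵢ|y−yᵢ|, so x and y are optimised independently as 1-D weighted medians.
Total weight W = 615; half = 307.5.
x-coordinate, sorted with cumulative weight:
  x=0 (N2, w=125) cum 125
  x=1 (N4, w=35) cum 160
  x=4 (N7, w=5) cum 165
  x=13 (N1, w=30) cum 195
  x=17 (N3, w=110) cum 305
  x=18 (N6, w=60) cum 365  ← median
  x=19 (N5, w=250) cum 615
⇒ x* = 18
y-coordinate, sorted with cumulative weight:
  y=0 (N3, w=110) cum 110
  y=0 (N4, w=35) cum 145
  y=1 (N5, w=250) cum 395  ← median
  y=13 (N2, w=125) cum 520
  y=13 (N7, w=5) cum 525
  y=16 (N1, w=30) cum 555
  y=17 (N6, w=60) cum 615
⇒ y* = 1

(18, 1)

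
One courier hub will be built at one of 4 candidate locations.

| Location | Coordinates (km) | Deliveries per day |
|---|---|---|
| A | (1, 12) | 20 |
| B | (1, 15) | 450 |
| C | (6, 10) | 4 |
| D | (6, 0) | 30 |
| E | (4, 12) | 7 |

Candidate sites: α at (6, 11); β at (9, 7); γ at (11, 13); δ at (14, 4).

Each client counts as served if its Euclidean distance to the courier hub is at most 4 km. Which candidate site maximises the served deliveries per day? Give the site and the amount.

Coverage radius r = 4 km; a point is covered iff (Δx)²+(Δy)² ≤ 4² = 16.
  α (6, 11): covers {C, E} → 11
  β (9, 7): covers {none} → 0
  γ (11, 13): covers {none} → 0
  δ (14, 4): covers {none} → 0
Maximum coverage at α: 11 deliveries per day.

α, covering 11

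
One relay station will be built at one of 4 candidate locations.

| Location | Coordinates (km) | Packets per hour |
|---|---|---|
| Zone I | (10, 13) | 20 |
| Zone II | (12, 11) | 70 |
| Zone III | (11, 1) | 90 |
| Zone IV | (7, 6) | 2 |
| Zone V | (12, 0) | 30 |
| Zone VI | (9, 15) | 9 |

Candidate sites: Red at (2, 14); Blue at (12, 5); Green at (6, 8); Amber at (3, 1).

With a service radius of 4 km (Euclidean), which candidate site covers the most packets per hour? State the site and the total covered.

Green, covering 2

Coverage radius r = 4 km; a point is covered iff (Δx)²+(Δy)² ≤ 4² = 16.
  Red (2, 14): covers {none} → 0
  Blue (12, 5): covers {none} → 0
  Green (6, 8): covers {Zone IV} → 2
  Amber (3, 1): covers {none} → 0
Maximum coverage at Green: 2 packets per hour.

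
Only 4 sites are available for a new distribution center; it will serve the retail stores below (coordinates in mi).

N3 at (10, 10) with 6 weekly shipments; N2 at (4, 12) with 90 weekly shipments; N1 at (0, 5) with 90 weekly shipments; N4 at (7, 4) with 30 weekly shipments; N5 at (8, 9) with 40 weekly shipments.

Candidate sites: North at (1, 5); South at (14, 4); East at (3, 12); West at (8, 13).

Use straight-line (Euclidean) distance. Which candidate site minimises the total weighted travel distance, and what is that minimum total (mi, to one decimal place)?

Total weighted distance at each candidate:
  North (1, 5): total = 1342.2
  South (14, 4): total = 2981.4
  East (3, 12): total = 1320.7
  West (8, 13): total = 1842.6
Minimum is at East with total 1320.7 mi.

East, total 1320.7 mi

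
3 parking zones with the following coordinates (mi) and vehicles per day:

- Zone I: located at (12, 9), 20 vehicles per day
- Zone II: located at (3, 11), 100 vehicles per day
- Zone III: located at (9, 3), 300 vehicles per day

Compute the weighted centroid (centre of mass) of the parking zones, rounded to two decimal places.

The minimiser of Σwᵢ‖p−pᵢ‖² is the weighted centroid p* = (Σwᵢpᵢ)/(Σwᵢ).
Σwᵢ = 420.
Σwᵢxᵢ = 20·12 + 100·3 + 300·9 = 3240.
Σwᵢyᵢ = 20·9 + 100·11 + 300·3 = 2180.
x* = 3240/420 = 7.71, y* = 2180/420 = 5.19.

(7.71, 5.19)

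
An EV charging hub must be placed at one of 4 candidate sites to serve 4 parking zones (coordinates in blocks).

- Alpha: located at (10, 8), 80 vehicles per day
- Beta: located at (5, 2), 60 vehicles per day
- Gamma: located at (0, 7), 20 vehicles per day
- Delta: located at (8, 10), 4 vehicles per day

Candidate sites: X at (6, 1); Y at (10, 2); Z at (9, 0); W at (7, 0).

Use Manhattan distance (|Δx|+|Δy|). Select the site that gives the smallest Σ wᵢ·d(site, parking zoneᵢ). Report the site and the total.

Y, total 1120 blocks

Total weighted distance at each candidate:
  X (6, 1): total = 1284
  Y (10, 2): total = 1120
  Z (9, 0): total = 1444
  W (7, 0): total = 1444
Minimum is at Y with total 1120 blocks.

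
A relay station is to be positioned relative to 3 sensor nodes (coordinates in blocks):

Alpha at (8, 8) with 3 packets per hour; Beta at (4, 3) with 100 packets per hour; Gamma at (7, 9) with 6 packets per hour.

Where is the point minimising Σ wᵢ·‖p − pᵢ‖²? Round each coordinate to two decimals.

(4.28, 3.47)

The minimiser of Σwᵢ‖p−pᵢ‖² is the weighted centroid p* = (Σwᵢpᵢ)/(Σwᵢ).
Σwᵢ = 109.
Σwᵢxᵢ = 3·8 + 100·4 + 6·7 = 466.
Σwᵢyᵢ = 3·8 + 100·3 + 6·9 = 378.
x* = 466/109 = 4.28, y* = 378/109 = 3.47.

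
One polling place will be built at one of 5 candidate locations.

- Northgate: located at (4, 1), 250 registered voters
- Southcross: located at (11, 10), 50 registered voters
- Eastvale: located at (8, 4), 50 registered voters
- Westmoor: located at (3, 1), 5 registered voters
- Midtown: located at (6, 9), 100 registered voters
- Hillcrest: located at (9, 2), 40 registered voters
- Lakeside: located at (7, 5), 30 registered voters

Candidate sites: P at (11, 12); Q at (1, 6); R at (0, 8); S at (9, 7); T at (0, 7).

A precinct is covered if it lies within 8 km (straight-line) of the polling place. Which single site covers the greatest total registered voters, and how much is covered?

S, covering 520

Coverage radius r = 8 km; a point is covered iff (Δx)²+(Δy)² ≤ 8² = 64.
  P (11, 12): covers {Southcross, Midtown} → 150
  Q (1, 6): covers {Northgate, Eastvale, Westmoor, Midtown, Lakeside} → 435
  R (0, 8): covers {Westmoor, Midtown, Lakeside} → 135
  S (9, 7): covers {Northgate, Southcross, Eastvale, Midtown, Hillcrest, Lakeside} → 520
  T (0, 7): covers {Northgate, Westmoor, Midtown, Lakeside} → 385
Maximum coverage at S: 520 registered voters.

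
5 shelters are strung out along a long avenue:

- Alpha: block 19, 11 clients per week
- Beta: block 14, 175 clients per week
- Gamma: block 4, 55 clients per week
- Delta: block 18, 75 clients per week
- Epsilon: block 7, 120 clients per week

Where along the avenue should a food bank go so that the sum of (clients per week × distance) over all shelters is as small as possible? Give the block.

For a sum of weighted absolute distances on a line, the optimum is the weighted median (not the mean). Total weight W = 436; half-weight = 218.
Sort by position and accumulate weight:
  block 4 (Gamma, w=55) → cum 55
  block 7 (Epsilon, w=120) → cum 175
  block 14 (Beta, w=175) → cum 350  ≥ 218 → median here
  block 18 (Delta, w=75) → cum 425
  block 19 (Alpha, w=11) → cum 436
Optimal location: block 14.

x = 14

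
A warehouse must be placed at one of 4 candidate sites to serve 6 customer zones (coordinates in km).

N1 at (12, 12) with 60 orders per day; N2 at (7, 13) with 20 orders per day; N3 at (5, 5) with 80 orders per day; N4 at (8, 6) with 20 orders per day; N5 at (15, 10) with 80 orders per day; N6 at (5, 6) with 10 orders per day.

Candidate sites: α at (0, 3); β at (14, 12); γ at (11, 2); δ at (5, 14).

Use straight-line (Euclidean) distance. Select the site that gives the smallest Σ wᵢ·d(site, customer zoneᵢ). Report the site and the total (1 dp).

Total weighted distance at each candidate:
  α (0, 3): total = 3128.4
  β (14, 12): total = 1630.3
  γ (11, 2): total = 2261.4
  δ (5, 14): total = 2314.0
Minimum is at β with total 1630.3 km.

β, total 1630.3 km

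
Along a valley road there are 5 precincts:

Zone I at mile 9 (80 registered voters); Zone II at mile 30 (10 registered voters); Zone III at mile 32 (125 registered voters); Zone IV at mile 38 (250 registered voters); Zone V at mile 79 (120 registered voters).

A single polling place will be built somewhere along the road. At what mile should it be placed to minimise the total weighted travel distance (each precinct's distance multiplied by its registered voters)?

x = 38

For a sum of weighted absolute distances on a line, the optimum is the weighted median (not the mean). Total weight W = 585; half-weight = 292.5.
Sort by position and accumulate weight:
  mile 9 (Zone I, w=80) → cum 80
  mile 30 (Zone II, w=10) → cum 90
  mile 32 (Zone III, w=125) → cum 215
  mile 38 (Zone IV, w=250) → cum 465  ≥ 292.5 → median here
  mile 79 (Zone V, w=120) → cum 585
Optimal location: mile 38.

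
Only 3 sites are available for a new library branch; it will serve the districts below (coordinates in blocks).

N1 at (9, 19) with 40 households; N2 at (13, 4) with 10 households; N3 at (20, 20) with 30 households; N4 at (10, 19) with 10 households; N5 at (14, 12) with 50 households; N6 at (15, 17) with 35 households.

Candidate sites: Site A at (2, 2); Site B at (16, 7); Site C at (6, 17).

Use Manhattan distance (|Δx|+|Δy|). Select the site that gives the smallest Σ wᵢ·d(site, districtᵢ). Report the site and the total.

Site C, total 1935 blocks

Total weighted distance at each candidate:
  Site A (2, 2): total = 4500
  Site B (16, 7): total = 2245
  Site C (6, 17): total = 1935
Minimum is at Site C with total 1935 blocks.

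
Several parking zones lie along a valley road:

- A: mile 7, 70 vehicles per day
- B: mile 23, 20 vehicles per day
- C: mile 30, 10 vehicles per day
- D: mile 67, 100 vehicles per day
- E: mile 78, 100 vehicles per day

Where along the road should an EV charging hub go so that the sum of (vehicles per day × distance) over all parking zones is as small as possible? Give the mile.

x = 67

For a sum of weighted absolute distances on a line, the optimum is the weighted median (not the mean). Total weight W = 300; half-weight = 150.
Sort by position and accumulate weight:
  mile 7 (A, w=70) → cum 70
  mile 23 (B, w=20) → cum 90
  mile 30 (C, w=10) → cum 100
  mile 67 (D, w=100) → cum 200  ≥ 150 → median here
  mile 78 (E, w=100) → cum 300
Optimal location: mile 67.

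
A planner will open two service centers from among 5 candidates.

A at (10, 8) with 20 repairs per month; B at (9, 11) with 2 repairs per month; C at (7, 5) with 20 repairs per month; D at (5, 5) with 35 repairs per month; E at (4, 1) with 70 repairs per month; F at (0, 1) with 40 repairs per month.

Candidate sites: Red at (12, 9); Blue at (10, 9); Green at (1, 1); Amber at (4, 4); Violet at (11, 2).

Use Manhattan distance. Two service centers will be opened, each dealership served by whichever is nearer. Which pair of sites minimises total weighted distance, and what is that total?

Evaluate every pair (each demand assigned to the nearer of the two):
  {Green, Amber}: total = 624
  {Blue, Amber}: total = 666
  {Blue, Green}: total = 696
  {Red, Amber}: total = 710
  {Red, Green}: total = 780
  {Amber, Violet}: total = 802
  {Green, Violet}: total = 832
  {Blue, Violet}: total = 1521
  {Red, Violet}: total = 1565
  {Red, Blue}: total = 2181
Best pair: {Green, Amber} with total 624.

{Green, Amber}, total 624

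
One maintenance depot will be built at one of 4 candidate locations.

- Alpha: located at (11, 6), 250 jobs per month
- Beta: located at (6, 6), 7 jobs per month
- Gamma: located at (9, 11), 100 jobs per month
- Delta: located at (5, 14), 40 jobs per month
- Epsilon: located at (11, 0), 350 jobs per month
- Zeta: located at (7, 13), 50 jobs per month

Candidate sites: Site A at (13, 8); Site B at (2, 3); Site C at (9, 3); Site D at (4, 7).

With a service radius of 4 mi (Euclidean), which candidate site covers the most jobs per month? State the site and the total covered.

Coverage radius r = 4 mi; a point is covered iff (Δx)²+(Δy)² ≤ 4² = 16.
  Site A (13, 8): covers {Alpha} → 250
  Site B (2, 3): covers {none} → 0
  Site C (9, 3): covers {Alpha, Epsilon} → 600
  Site D (4, 7): covers {Beta} → 7
Maximum coverage at Site C: 600 jobs per month.

Site C, covering 600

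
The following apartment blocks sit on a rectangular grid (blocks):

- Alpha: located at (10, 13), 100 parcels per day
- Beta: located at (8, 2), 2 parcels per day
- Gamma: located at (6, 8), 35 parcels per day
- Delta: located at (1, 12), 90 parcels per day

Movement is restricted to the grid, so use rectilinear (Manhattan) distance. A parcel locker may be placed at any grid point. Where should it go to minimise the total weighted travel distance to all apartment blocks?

(6, 12)

Manhattan distance separates: Σwᵢ(|x−xᵢ|+|y−yᵢ|) = Σwᵢ|x−xᵢ| + Σwᵢ|y−yᵢ|, so x and y are optimised independently as 1-D weighted medians.
Total weight W = 227; half = 113.5.
x-coordinate, sorted with cumulative weight:
  x=1 (Delta, w=90) cum 90
  x=6 (Gamma, w=35) cum 125  ← median
  x=8 (Beta, w=2) cum 127
  x=10 (Alpha, w=100) cum 227
⇒ x* = 6
y-coordinate, sorted with cumulative weight:
  y=2 (Beta, w=2) cum 2
  y=8 (Gamma, w=35) cum 37
  y=12 (Delta, w=90) cum 127  ← median
  y=13 (Alpha, w=100) cum 227
⇒ y* = 12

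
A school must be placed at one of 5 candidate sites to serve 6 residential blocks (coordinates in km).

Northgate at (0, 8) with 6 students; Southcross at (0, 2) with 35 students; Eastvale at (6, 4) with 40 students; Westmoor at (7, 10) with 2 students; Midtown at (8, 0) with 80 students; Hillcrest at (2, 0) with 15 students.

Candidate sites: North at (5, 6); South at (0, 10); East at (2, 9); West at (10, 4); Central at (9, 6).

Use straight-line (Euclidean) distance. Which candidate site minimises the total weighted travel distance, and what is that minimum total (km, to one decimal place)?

Total weighted distance at each candidate:
  North (5, 6): total = 992.1
  South (0, 10): total = 1822.9
  East (2, 9): total = 1534.9
  West (10, 4): total = 1086.9
  Central (9, 6): total = 1178.1
Minimum is at North with total 992.1 km.

North, total 992.1 km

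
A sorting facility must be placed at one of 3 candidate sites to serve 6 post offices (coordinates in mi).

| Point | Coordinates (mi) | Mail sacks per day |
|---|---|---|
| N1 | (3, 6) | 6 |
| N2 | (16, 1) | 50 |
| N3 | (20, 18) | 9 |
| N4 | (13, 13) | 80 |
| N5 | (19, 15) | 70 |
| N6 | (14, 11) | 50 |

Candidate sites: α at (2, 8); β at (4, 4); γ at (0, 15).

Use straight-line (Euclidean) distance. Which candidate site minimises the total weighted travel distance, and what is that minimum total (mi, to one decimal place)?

β, total 3753.9 mi

Total weighted distance at each candidate:
  α (2, 8): total = 3853.4
  β (4, 4): total = 3753.9
  γ (0, 15): total = 4412.2
Minimum is at β with total 3753.9 mi.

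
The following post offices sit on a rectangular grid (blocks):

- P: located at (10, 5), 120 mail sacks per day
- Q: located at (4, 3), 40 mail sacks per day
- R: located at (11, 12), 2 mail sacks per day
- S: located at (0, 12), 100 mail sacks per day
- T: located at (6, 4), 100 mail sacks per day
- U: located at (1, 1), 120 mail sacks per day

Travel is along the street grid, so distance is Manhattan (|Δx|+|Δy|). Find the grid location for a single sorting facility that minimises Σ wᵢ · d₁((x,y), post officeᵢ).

Manhattan distance separates: Σwᵢ(|x−xᵢ|+|y−yᵢ|) = Σwᵢ|x−xᵢ| + Σwᵢ|y−yᵢ|, so x and y are optimised independently as 1-D weighted medians.
Total weight W = 482; half = 241.
x-coordinate, sorted with cumulative weight:
  x=0 (S, w=100) cum 100
  x=1 (U, w=120) cum 220
  x=4 (Q, w=40) cum 260  ← median
  x=6 (T, w=100) cum 360
  x=10 (P, w=120) cum 480
  x=11 (R, w=2) cum 482
⇒ x* = 4
y-coordinate, sorted with cumulative weight:
  y=1 (U, w=120) cum 120
  y=3 (Q, w=40) cum 160
  y=4 (T, w=100) cum 260  ← median
  y=5 (P, w=120) cum 380
  y=12 (R, w=2) cum 382
  y=12 (S, w=100) cum 482
⇒ y* = 4

(4, 4)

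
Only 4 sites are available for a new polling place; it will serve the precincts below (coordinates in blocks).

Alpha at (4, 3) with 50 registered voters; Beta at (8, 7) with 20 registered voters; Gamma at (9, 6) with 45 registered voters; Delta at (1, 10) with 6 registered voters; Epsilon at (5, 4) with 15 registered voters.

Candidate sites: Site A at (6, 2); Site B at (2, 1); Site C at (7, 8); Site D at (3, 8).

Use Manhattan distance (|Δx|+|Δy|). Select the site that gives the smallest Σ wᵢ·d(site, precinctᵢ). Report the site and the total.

Site A, total 728 blocks

Total weighted distance at each candidate:
  Site A (6, 2): total = 728
  Site B (2, 1): total = 1130
  Site C (7, 8): total = 758
  Site D (3, 8): total = 894
Minimum is at Site A with total 728 blocks.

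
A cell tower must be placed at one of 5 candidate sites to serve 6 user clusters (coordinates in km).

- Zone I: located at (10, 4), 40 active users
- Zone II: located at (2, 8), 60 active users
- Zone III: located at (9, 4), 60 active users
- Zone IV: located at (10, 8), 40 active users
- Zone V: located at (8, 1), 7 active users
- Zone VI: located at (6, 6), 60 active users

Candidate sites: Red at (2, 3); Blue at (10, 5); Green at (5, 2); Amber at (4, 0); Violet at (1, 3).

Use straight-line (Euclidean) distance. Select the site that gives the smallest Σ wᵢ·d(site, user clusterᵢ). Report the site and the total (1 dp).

Blue, total 1036.2 km

Total weighted distance at each candidate:
  Red (2, 3): total = 1768.4
  Blue (10, 5): total = 1036.2
  Green (5, 2): total = 1468.2
  Amber (4, 0): total = 1975.7
  Violet (1, 3): total = 1964.5
Minimum is at Blue with total 1036.2 km.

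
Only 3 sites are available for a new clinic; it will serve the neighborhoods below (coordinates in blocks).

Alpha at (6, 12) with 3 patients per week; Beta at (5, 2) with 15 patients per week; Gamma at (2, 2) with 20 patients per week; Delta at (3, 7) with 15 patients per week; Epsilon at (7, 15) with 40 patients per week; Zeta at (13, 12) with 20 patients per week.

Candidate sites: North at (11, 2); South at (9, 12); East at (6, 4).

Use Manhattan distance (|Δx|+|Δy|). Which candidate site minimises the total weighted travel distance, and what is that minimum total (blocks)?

South, total 1004 blocks

Total weighted distance at each candidate:
  North (11, 2): total = 1430
  South (9, 12): total = 1004
  East (6, 4): total = 1059
Minimum is at South with total 1004 blocks.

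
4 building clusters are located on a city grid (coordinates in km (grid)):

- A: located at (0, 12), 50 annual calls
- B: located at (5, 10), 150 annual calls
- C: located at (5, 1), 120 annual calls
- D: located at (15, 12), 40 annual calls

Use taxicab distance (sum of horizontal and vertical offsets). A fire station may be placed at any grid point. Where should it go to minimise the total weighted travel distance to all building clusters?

Manhattan distance separates: Σwᵢ(|x−xᵢ|+|y−yᵢ|) = Σwᵢ|x−xᵢ| + Σwᵢ|y−yᵢ|, so x and y are optimised independently as 1-D weighted medians.
Total weight W = 360; half = 180.
x-coordinate, sorted with cumulative weight:
  x=0 (A, w=50) cum 50
  x=5 (B, w=150) cum 200  ← median
  x=5 (C, w=120) cum 320
  x=15 (D, w=40) cum 360
⇒ x* = 5
y-coordinate, sorted with cumulative weight:
  y=1 (C, w=120) cum 120
  y=10 (B, w=150) cum 270  ← median
  y=12 (A, w=50) cum 320
  y=12 (D, w=40) cum 360
⇒ y* = 10

(5, 10)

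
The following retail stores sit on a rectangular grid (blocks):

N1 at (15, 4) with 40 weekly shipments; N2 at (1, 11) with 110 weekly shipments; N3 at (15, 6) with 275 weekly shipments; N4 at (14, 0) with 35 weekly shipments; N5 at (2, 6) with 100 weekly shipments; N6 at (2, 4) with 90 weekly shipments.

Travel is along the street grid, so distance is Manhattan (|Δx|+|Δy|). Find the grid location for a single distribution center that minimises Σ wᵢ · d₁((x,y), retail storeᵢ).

Manhattan distance separates: Σwᵢ(|x−xᵢ|+|y−yᵢ|) = Σwᵢ|x−xᵢ| + Σwᵢ|y−yᵢ|, so x and y are optimised independently as 1-D weighted medians.
Total weight W = 650; half = 325.
x-coordinate, sorted with cumulative weight:
  x=1 (N2, w=110) cum 110
  x=2 (N5, w=100) cum 210
  x=2 (N6, w=90) cum 300
  x=14 (N4, w=35) cum 335  ← median
  x=15 (N1, w=40) cum 375
  x=15 (N3, w=275) cum 650
⇒ x* = 14
y-coordinate, sorted with cumulative weight:
  y=0 (N4, w=35) cum 35
  y=4 (N1, w=40) cum 75
  y=4 (N6, w=90) cum 165
  y=6 (N3, w=275) cum 440  ← median
  y=6 (N5, w=100) cum 540
  y=11 (N2, w=110) cum 650
⇒ y* = 6

(14, 6)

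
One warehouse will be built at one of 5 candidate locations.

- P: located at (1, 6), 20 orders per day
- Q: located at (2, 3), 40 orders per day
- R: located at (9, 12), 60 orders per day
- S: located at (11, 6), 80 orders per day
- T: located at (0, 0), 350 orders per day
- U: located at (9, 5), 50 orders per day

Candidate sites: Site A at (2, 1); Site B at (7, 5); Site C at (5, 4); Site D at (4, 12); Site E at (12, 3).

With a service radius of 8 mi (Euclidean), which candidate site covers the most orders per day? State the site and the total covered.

Site C, covering 540

Coverage radius r = 8 mi; a point is covered iff (Δx)²+(Δy)² ≤ 8² = 64.
  Site A (2, 1): covers {P, Q, T} → 410
  Site B (7, 5): covers {P, Q, R, S, U} → 250
  Site C (5, 4): covers {P, Q, S, T, U} → 540
  Site D (4, 12): covers {P, R} → 80
  Site E (12, 3): covers {S, U} → 130
Maximum coverage at Site C: 540 orders per day.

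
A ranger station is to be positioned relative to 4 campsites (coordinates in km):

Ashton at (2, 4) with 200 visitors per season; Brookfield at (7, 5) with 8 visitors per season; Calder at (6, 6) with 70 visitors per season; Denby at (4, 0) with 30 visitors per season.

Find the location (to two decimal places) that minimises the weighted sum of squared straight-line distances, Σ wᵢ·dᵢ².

(3.23, 4.09)

The minimiser of Σwᵢ‖p−pᵢ‖² is the weighted centroid p* = (Σwᵢpᵢ)/(Σwᵢ).
Σwᵢ = 308.
Σwᵢxᵢ = 200·2 + 8·7 + 70·6 + 30·4 = 996.
Σwᵢyᵢ = 200·4 + 8·5 + 70·6 + 30·0 = 1260.
x* = 996/308 = 3.23, y* = 1260/308 = 4.09.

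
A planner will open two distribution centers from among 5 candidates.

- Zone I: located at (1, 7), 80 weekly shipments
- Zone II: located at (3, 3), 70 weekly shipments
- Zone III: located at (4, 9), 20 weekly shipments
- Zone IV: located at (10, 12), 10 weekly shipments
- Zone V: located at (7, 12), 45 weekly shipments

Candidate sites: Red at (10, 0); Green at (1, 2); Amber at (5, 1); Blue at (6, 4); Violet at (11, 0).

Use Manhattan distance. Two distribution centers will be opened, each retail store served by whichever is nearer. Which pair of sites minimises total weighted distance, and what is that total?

{Green, Blue}, total 1275

Evaluate every pair (each demand assigned to the nearer of the two):
  {Green, Blue}: total = 1275
  {Green, Amber}: total = 1535
  {Red, Blue}: total = 1585
  {Amber, Blue}: total = 1585
  {Blue, Violet}: total = 1585
  {Red, Green}: total = 1605
  {Green, Violet}: total = 1660
  {Red, Amber}: total = 1965
  {Amber, Violet}: total = 1975
  {Red, Violet}: total = 3075
Best pair: {Green, Blue} with total 1275.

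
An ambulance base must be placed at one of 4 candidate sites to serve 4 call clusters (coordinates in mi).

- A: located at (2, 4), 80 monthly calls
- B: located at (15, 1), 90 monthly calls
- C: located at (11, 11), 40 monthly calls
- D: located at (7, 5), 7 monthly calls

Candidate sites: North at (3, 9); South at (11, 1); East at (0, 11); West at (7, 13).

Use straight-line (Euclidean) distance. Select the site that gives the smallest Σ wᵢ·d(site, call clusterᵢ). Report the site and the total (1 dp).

Total weighted distance at each candidate:
  North (3, 9): total = 2075.4
  South (11, 1): total = 1558.5
  East (0, 11): total = 2709.4
  West (7, 13): total = 2356.5
Minimum is at South with total 1558.5 mi.

South, total 1558.5 mi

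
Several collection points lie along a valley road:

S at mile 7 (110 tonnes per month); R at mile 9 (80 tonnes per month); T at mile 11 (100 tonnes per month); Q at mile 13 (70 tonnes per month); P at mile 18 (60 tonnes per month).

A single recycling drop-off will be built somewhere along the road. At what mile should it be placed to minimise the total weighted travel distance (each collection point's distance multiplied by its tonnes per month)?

For a sum of weighted absolute distances on a line, the optimum is the weighted median (not the mean). Total weight W = 420; half-weight = 210.
Sort by position and accumulate weight:
  mile 7 (S, w=110) → cum 110
  mile 9 (R, w=80) → cum 190
  mile 11 (T, w=100) → cum 290  ≥ 210 → median here
  mile 13 (Q, w=70) → cum 360
  mile 18 (P, w=60) → cum 420
Optimal location: mile 11.

x = 11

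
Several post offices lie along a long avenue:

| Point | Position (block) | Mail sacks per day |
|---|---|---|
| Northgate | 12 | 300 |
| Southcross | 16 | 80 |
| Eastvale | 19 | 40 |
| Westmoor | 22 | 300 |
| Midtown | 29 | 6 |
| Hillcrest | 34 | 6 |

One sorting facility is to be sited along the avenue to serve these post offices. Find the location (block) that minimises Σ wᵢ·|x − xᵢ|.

x = 16

For a sum of weighted absolute distances on a line, the optimum is the weighted median (not the mean). Total weight W = 732; half-weight = 366.
Sort by position and accumulate weight:
  block 12 (Northgate, w=300) → cum 300
  block 16 (Southcross, w=80) → cum 380  ≥ 366 → median here
  block 19 (Eastvale, w=40) → cum 420
  block 22 (Westmoor, w=300) → cum 720
  block 29 (Midtown, w=6) → cum 726
  block 34 (Hillcrest, w=6) → cum 732
Optimal location: block 16.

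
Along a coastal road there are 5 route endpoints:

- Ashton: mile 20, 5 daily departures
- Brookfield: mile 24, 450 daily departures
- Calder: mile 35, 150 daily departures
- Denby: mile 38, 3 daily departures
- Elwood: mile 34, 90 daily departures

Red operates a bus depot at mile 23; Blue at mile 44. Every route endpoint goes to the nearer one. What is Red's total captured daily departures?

The indifferent point is the midpoint (23+44)/2 = 33.5; route endpoints left of it (closer to Red at 23) go to Red, those right go to Blue.
  Ashton at 20 (w=5) → Red
  Brookfield at 24 (w=450) → Red
  Elwood at 34 (w=90) → Blue
  Calder at 35 (w=150) → Blue
  Denby at 38 (w=3) → Blue
Red captures 455; Blue captures 243.

455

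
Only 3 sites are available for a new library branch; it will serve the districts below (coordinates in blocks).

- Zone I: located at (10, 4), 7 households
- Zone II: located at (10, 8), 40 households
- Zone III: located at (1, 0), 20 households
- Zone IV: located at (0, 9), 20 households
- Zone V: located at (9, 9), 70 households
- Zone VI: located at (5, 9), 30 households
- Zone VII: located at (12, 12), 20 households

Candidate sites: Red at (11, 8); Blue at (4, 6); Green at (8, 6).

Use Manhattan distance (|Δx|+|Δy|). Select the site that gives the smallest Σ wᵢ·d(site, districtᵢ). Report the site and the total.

Red, total 1195 blocks

Total weighted distance at each candidate:
  Red (11, 8): total = 1195
  Blue (4, 6): total = 1656
  Green (8, 6): total = 1328
Minimum is at Red with total 1195 blocks.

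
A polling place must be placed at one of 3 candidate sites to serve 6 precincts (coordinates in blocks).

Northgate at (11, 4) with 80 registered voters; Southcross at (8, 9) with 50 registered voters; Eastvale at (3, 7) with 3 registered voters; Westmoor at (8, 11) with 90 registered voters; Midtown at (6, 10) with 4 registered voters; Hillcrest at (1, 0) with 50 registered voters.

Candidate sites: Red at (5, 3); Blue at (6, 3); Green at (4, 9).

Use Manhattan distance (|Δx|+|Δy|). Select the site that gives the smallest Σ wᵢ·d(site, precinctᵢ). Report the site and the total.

Total weighted distance at each candidate:
  Red (5, 3): total = 2400
  Blue (6, 3): total = 2229
  Green (4, 9): total = 2321
Minimum is at Blue with total 2229 blocks.

Blue, total 2229 blocks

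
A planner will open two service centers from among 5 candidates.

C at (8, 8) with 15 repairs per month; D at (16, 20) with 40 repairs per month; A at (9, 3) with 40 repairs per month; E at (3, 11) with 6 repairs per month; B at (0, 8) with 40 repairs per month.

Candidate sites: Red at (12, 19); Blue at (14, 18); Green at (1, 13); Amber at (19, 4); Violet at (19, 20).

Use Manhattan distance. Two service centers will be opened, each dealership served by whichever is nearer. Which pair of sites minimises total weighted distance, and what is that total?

{Green, Violet}, total 1284

Evaluate every pair (each demand assigned to the nearer of the two):
  {Green, Violet}: total = 1284
  {Blue, Green}: total = 1324
  {Red, Green}: total = 1364
  {Green, Amber}: total = 1644
  {Amber, Violet}: total = 1843
  {Blue, Amber}: total = 1853
  {Red, Amber}: total = 1887
  {Red, Violet}: total = 2127
  {Red, Blue}: total = 2167
  {Blue, Violet}: total = 2228
Best pair: {Green, Violet} with total 1284.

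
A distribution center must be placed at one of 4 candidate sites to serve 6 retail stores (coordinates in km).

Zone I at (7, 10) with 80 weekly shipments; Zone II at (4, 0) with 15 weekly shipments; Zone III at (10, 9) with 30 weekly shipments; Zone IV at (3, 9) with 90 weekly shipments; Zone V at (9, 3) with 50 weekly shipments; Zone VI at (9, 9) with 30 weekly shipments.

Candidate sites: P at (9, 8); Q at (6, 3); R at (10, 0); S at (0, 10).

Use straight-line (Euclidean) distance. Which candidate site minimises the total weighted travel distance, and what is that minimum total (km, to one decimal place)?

P, total 1237.7 km

Total weighted distance at each candidate:
  P (9, 8): total = 1237.7
  Q (6, 3): total = 1791.1
  R (10, 0): total = 2651.2
  S (0, 10): total = 2149.4
Minimum is at P with total 1237.7 km.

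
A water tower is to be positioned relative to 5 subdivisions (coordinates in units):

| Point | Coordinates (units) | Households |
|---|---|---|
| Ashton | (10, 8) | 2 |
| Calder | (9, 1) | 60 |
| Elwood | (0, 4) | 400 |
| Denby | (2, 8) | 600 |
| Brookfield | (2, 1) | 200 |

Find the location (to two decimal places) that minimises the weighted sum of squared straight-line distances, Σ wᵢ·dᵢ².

(1.71, 5.29)

The minimiser of Σwᵢ‖p−pᵢ‖² is the weighted centroid p* = (Σwᵢpᵢ)/(Σwᵢ).
Σwᵢ = 1262.
Σwᵢxᵢ = 2·10 + 60·9 + 400·0 + 600·2 + 200·2 = 2160.
Σwᵢyᵢ = 2·8 + 60·1 + 400·4 + 600·8 + 200·1 = 6676.
x* = 2160/1262 = 1.71, y* = 6676/1262 = 5.29.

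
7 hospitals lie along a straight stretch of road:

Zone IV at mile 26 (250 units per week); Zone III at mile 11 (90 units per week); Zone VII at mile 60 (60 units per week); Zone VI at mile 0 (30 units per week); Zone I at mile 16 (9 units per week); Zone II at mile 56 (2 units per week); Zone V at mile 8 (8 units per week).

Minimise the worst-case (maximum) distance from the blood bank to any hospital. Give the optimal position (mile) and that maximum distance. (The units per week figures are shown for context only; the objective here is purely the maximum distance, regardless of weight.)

The 1-center on a line is the midpoint of the two extreme points: leftmost at 0, rightmost at 60.
Optimal location = (0 + 60)/2 = 30; maximum distance = (60 − 0)/2 = 30.

location 30, max distance 30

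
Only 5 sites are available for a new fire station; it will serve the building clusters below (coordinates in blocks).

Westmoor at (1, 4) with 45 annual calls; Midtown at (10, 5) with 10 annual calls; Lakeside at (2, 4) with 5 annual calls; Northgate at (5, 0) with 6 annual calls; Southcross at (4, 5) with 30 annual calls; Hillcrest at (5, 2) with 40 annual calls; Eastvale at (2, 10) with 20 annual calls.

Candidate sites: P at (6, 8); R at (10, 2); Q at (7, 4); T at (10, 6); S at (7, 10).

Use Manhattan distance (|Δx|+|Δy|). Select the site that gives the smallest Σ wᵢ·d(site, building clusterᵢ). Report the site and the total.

Total weighted distance at each candidate:
  P (6, 8): total = 1119
  R (10, 2): total = 1407
  Q (7, 4): total = 871
  T (10, 6): total = 1431
  S (7, 10): total = 1487
Minimum is at Q with total 871 blocks.

Q, total 871 blocks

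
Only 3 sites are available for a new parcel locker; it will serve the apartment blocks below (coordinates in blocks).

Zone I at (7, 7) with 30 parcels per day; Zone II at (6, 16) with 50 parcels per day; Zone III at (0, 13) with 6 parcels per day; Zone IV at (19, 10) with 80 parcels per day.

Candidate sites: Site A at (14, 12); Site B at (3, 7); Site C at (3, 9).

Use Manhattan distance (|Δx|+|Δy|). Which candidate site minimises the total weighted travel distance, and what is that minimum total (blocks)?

Site A, total 1610 blocks

Total weighted distance at each candidate:
  Site A (14, 12): total = 1610
  Site B (3, 7): total = 2294
  Site C (3, 9): total = 2082
Minimum is at Site A with total 1610 blocks.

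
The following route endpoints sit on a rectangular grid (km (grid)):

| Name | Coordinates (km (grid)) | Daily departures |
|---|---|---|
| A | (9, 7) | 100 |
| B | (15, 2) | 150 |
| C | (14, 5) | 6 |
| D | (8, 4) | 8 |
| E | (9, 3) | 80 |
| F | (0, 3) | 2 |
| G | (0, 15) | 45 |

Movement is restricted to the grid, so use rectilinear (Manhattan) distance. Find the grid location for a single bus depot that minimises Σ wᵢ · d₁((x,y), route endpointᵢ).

Manhattan distance separates: Σwᵢ(|x−xᵢ|+|y−yᵢ|) = Σwᵢ|x−xᵢ| + Σwᵢ|y−yᵢ|, so x and y are optimised independently as 1-D weighted medians.
Total weight W = 391; half = 195.5.
x-coordinate, sorted with cumulative weight:
  x=0 (F, w=2) cum 2
  x=0 (G, w=45) cum 47
  x=8 (D, w=8) cum 55
  x=9 (A, w=100) cum 155
  x=9 (E, w=80) cum 235  ← median
  x=14 (C, w=6) cum 241
  x=15 (B, w=150) cum 391
⇒ x* = 9
y-coordinate, sorted with cumulative weight:
  y=2 (B, w=150) cum 150
  y=3 (E, w=80) cum 230  ← median
  y=3 (F, w=2) cum 232
  y=4 (D, w=8) cum 240
  y=5 (C, w=6) cum 246
  y=7 (A, w=100) cum 346
  y=15 (G, w=45) cum 391
⇒ y* = 3

(9, 3)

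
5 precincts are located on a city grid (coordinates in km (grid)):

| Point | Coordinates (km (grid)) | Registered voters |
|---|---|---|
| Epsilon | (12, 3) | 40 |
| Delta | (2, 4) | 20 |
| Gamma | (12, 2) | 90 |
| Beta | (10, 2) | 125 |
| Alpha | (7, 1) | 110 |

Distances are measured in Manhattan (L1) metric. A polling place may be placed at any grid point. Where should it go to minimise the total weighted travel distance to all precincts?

Manhattan distance separates: Σwᵢ(|x−xᵢ|+|y−yᵢ|) = Σwᵢ|x−xᵢ| + Σwᵢ|y−yᵢ|, so x and y are optimised independently as 1-D weighted medians.
Total weight W = 385; half = 192.5.
x-coordinate, sorted with cumulative weight:
  x=2 (Delta, w=20) cum 20
  x=7 (Alpha, w=110) cum 130
  x=10 (Beta, w=125) cum 255  ← median
  x=12 (Epsilon, w=40) cum 295
  x=12 (Gamma, w=90) cum 385
⇒ x* = 10
y-coordinate, sorted with cumulative weight:
  y=1 (Alpha, w=110) cum 110
  y=2 (Gamma, w=90) cum 200  ← median
  y=2 (Beta, w=125) cum 325
  y=3 (Epsilon, w=40) cum 365
  y=4 (Delta, w=20) cum 385
⇒ y* = 2

(10, 2)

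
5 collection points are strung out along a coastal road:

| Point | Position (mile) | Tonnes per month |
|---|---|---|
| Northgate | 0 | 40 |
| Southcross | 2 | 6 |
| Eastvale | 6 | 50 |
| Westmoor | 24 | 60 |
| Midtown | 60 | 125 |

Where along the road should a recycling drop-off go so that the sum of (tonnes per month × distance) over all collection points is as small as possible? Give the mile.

x = 24

For a sum of weighted absolute distances on a line, the optimum is the weighted median (not the mean). Total weight W = 281; half-weight = 140.5.
Sort by position and accumulate weight:
  mile 0 (Northgate, w=40) → cum 40
  mile 2 (Southcross, w=6) → cum 46
  mile 6 (Eastvale, w=50) → cum 96
  mile 24 (Westmoor, w=60) → cum 156  ≥ 140.5 → median here
  mile 60 (Midtown, w=125) → cum 281
Optimal location: mile 24.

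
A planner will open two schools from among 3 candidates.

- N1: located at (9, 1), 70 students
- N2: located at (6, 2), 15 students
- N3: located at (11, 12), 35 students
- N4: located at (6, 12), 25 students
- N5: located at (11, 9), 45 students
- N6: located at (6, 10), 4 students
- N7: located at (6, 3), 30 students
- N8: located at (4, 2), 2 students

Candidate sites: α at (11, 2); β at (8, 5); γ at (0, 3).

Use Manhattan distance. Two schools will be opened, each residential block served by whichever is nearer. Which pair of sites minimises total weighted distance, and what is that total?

Evaluate every pair (each demand assigned to the nearer of the two):
  {α, β}: total = 1337
  {β, γ}: total = 1473
  {α, γ}: total = 1567
Best pair: {α, β} with total 1337.

{α, β}, total 1337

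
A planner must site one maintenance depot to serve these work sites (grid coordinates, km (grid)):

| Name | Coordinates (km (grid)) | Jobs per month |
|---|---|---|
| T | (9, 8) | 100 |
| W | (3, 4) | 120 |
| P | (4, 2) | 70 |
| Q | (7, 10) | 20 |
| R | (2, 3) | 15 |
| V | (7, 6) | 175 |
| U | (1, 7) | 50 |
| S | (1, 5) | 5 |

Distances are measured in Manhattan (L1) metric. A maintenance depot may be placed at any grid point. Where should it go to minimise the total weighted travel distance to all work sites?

(7, 6)

Manhattan distance separates: Σwᵢ(|x−xᵢ|+|y−yᵢ|) = Σwᵢ|x−xᵢ| + Σwᵢ|y−yᵢ|, so x and y are optimised independently as 1-D weighted medians.
Total weight W = 555; half = 277.5.
x-coordinate, sorted with cumulative weight:
  x=1 (U, w=50) cum 50
  x=1 (S, w=5) cum 55
  x=2 (R, w=15) cum 70
  x=3 (W, w=120) cum 190
  x=4 (P, w=70) cum 260
  x=7 (Q, w=20) cum 280  ← median
  x=7 (V, w=175) cum 455
  x=9 (T, w=100) cum 555
⇒ x* = 7
y-coordinate, sorted with cumulative weight:
  y=2 (P, w=70) cum 70
  y=3 (R, w=15) cum 85
  y=4 (W, w=120) cum 205
  y=5 (S, w=5) cum 210
  y=6 (V, w=175) cum 385  ← median
  y=7 (U, w=50) cum 435
  y=8 (T, w=100) cum 535
  y=10 (Q, w=20) cum 555
⇒ y* = 6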